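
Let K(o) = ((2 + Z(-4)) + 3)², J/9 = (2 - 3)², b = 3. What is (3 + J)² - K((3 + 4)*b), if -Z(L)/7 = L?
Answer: -945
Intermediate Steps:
Z(L) = -7*L
J = 9 (J = 9*(2 - 3)² = 9*(-1)² = 9*1 = 9)
K(o) = 1089 (K(o) = ((2 - 7*(-4)) + 3)² = ((2 + 28) + 3)² = (30 + 3)² = 33² = 1089)
(3 + J)² - K((3 + 4)*b) = (3 + 9)² - 1*1089 = 12² - 1089 = 144 - 1089 = -945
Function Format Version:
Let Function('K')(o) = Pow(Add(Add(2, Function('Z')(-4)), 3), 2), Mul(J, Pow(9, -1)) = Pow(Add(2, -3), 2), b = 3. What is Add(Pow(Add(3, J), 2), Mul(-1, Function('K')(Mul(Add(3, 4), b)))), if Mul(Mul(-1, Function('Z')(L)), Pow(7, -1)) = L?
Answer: -945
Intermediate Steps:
Function('Z')(L) = Mul(-7, L)
J = 9 (J = Mul(9, Pow(Add(2, -3), 2)) = Mul(9, Pow(-1, 2)) = Mul(9, 1) = 9)
Function('K')(o) = 1089 (Function('K')(o) = Pow(Add(Add(2, Mul(-7, -4)), 3), 2) = Pow(Add(Add(2, 28), 3), 2) = Pow(Add(30, 3), 2) = Pow(33, 2) = 1089)
Add(Pow(Add(3, J), 2), Mul(-1, Function('K')(Mul(Add(3, 4), b)))) = Add(Pow(Add(3, 9), 2), Mul(-1, 1089)) = Add(Pow(12, 2), -1089) = Add(144, -1089) = -945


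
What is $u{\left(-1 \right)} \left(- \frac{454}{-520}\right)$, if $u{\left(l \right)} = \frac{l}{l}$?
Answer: $\frac{227}{260} \approx 0.87308$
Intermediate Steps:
$u{\left(l \right)} = 1$
$u{\left(-1 \right)} \left(- \frac{454}{-520}\right) = 1 \left(- \frac{454}{-520}\right) = 1 \left(\left(-454\right) \left(- \frac{1}{520}\right)\right) = 1 \cdot \frac{227}{260} = \frac{227}{260}$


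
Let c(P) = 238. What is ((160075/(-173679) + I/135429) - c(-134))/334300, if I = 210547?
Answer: -1632500131/2299160301515 ≈ -0.00071004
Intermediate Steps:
((160075/(-173679) + I/135429) - c(-134))/334300 = ((160075/(-173679) + 210547/135429) - 1*238)/334300 = ((160075*(-1/173679) + 210547*(1/135429)) - 238)*(1/334300) = ((-8425/9141 + 210547/135429) - 238)*(1/334300) = (87068978/137550721 - 238)*(1/334300) = -32650002620/137550721*1/334300 = -1632500131/2299160301515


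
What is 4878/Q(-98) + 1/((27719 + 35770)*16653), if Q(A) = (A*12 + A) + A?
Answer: -368387367211/103613667066 ≈ -3.5554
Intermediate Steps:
Q(A) = 14*A (Q(A) = (12*A + A) + A = 13*A + A = 14*A)
4878/Q(-98) + 1/((27719 + 35770)*16653) = 4878/((14*(-98))) + 1/((27719 + 35770)*16653) = 4878/(-1372) + (1/16653)/63489 = 4878*(-1/1372) + (1/63489)*(1/16653) = -2439/686 + 1/1057282317 = -368387367211/103613667066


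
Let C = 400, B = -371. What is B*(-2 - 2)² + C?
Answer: -5536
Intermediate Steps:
B*(-2 - 2)² + C = -371*(-2 - 2)² + 400 = -371*(-4)² + 400 = -371*16 + 400 = -5936 + 400 = -5536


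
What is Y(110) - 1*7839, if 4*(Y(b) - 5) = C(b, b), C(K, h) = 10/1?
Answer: -15663/2 ≈ -7831.5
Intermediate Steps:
C(K, h) = 10 (C(K, h) = 10*1 = 10)
Y(b) = 15/2 (Y(b) = 5 + (¼)*10 = 5 + 5/2 = 15/2)
Y(110) - 1*7839 = 15/2 - 1*7839 = 15/2 - 7839 = -15663/2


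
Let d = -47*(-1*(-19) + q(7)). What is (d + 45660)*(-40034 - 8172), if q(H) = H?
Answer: -2142178228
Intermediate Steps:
d = -1222 (d = -47*(-1*(-19) + 7) = -47*(19 + 7) = -47*26 = -1222)
(d + 45660)*(-40034 - 8172) = (-1222 + 45660)*(-40034 - 8172) = 44438*(-48206) = -2142178228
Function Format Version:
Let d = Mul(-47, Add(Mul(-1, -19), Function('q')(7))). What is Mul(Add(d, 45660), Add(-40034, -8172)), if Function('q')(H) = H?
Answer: -2142178228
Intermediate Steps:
d = -1222 (d = Mul(-47, Add(Mul(-1, -19), 7)) = Mul(-47, Add(19, 7)) = Mul(-47, 26) = -1222)
Mul(Add(d, 45660), Add(-40034, -8172)) = Mul(Add(-1222, 45660), Add(-40034, -8172)) = Mul(44438, -48206) = -2142178228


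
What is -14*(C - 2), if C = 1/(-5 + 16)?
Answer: 294/11 ≈ 26.727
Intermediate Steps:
C = 1/11 ≈ 0.090909
-14*(C - 2) = -14*(1/11 - 2) = -14*(-21/11) = 294/11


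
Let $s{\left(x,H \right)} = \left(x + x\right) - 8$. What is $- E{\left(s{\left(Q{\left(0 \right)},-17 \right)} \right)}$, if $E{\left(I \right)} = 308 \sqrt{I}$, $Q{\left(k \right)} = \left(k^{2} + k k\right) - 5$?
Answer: $- 924 i \sqrt{2} \approx - 1306.7 i$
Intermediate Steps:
$Q{\left(k \right)} = -5 + 2 k^{2}$ ($Q{\left(k \right)} = \left(k^{2} + k^{2}\right) - 5 = 2 k^{2} - 5 = -5 + 2 k^{2}$)
$s{\left(x,H \right)} = -8 + 2 x$ ($s{\left(x,H \right)} = 2 x - 8 = -8 + 2 x$)
$- E{\left(s{\left(Q{\left(0 \right)},-17 \right)} \right)} = - 308 \sqrt{-8 + 2 \left(-5 + 2 \cdot 0^{2}\right)} = - 308 \sqrt{-8 + 2 \left(-5 + 2 \cdot 0\right)} = - 308 \sqrt{-8 + 2 \left(-5 + 0\right)} = - 308 \sqrt{-8 + 2 \left(-5\right)} = - 308 \sqrt{-8 - 10} = - 308 \sqrt{-18} = - 308 \cdot 3 i \sqrt{2} = - 924 i \sqrt{2}$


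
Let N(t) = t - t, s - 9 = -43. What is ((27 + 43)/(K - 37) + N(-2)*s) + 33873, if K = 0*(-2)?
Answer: 1253231/37 ≈ 33871.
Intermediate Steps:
s = -34 (s = 9 - 43 = -34)
K = 0
N(t) = 0
((27 + 43)/(K - 37) + N(-2)*s) + 33873 = ((27 + 43)/(0 - 37) + 0*(-34)) + 33873 = (70/(-37) + 0) + 33873 = (70*(-1/37) + 0) + 33873 = (-70/37 + 0) + 33873 = -70/37 + 33873 = 1253231/37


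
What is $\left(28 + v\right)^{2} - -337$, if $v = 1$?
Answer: $1178$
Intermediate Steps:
$\left(28 + v\right)^{2} - -337 = \left(28 + 1\right)^{2} - -337 = 29^{2} + 337 = 841 + 337 = 1178$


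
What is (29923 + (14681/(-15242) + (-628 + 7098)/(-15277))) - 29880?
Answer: 9689740085/232852034 ≈ 41.613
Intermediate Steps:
(29923 + (14681/(-15242) + (-628 + 7098)/(-15277))) - 29880 = (29923 + (14681*(-1/15242) + 6470*(-1/15277))) - 29880 = (29923 + (-14681/15242 - 6470/15277)) - 29880 = (29923 - 322897377/232852034) - 29880 = 6967308516005/232852034 - 29880 = 9689740085/232852034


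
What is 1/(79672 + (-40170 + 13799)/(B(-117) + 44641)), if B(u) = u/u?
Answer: 44642/3556691053 ≈ 1.2552e-5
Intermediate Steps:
B(u) = 1
1/(79672 + (-40170 + 13799)/(B(-117) + 44641)) = 1/(79672 + (-40170 + 13799)/(1 + 44641)) = 1/(79672 - 26371/44642) = 1/(3556691053/44642) = 44642/3556691053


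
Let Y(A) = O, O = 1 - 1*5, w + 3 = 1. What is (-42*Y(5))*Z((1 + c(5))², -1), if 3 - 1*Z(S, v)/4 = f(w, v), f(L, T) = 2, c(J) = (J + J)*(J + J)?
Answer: 672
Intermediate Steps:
c(J) = 4*J² (c(J) = (2*J)*(2*J) = 4*J²)
w = -2 (w = -3 + 1 = -2)
O = -4 (O = 1 - 5 = -4)
Z(S, v) = 4 (Z(S, v) = 12 - 4*2 = 12 - 8 = 4)
Y(A) = -4
(-42*Y(5))*Z((1 + c(5))², -1) = -42*(-4)*4 = 168*4 = 672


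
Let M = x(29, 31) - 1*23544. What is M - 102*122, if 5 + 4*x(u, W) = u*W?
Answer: -71529/2 ≈ -35765.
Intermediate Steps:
x(u, W) = -5/4 + W*u/4 (x(u, W) = -5/4 + (u*W)/4 = -5/4 + (W*u)/4 = -5/4 + W*u/4)
M = -46641/2 (M = (-5/4 + (1/4)*31*29) - 1*23544 = (-5/4 + 899/4) - 23544 = 447/2 - 23544 = -46641/2 ≈ -23321.)
M - 102*122 = -46641/2 - 102*122 = -46641/2 - 12444 = -71529/2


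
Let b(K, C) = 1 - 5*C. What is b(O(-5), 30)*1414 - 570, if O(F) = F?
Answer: -211256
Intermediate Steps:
b(O(-5), 30)*1414 - 570 = (1 - 5*30)*1414 - 570 = (1 - 150)*1414 - 570 = -149*1414 - 570 = -210686 - 570 = -211256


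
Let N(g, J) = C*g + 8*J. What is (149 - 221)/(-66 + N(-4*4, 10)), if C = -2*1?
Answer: -36/23 ≈ -1.5652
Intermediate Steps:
C = -2
N(g, J) = -2*g + 8*J
(149 - 221)/(-66 + N(-4*4, 10)) = (149 - 221)/(-66 + (-(-8)*4 + 8*10)) = -72/(-66 + (-2*(-16) + 80)) = -72/(-66 + (32 + 80)) = -72/(-66 + 112) = -72/46 = -72*1/46 = -36/23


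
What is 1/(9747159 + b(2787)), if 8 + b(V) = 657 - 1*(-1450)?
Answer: 1/9749258 ≈ 1.0257e-7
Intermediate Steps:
b(V) = 2099 (b(V) = -8 + (657 - 1*(-1450)) = -8 + (657 + 1450) = -8 + 2107 = 2099)
1/(9747159 + b(2787)) = 1/(9747159 + 2099) = 1/9749258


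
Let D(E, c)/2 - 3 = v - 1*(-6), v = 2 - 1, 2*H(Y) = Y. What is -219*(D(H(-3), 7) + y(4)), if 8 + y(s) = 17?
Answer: -6351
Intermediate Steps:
H(Y) = Y/2
y(s) = 9 (y(s) = -8 + 17 = 9)
v = 1
D(E, c) = 20 (D(E, c) = 6 + 2*(1 - 1*(-6)) = 6 + 2*(1 + 6) = 6 + 2*7 = 6 + 14 = 20)
-219*(D(H(-3), 7) + y(4)) = -219*(20 + 9) = -219*29 = -6351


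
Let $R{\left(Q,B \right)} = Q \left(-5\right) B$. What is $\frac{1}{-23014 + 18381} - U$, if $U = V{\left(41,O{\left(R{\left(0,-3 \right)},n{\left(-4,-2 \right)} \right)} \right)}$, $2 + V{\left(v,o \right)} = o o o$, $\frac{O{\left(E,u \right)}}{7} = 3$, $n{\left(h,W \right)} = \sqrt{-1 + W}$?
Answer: $- \frac{42896948}{4633} \approx -9259.0$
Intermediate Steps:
$R{\left(Q,B \right)} = - 5 B Q$ ($R{\left(Q,B \right)} = - 5 Q B = - 5 B Q$)
$O{\left(E,u \right)} = 21$ ($O{\left(E,u \right)} = 7 \cdot 3 = 21$)
$V{\left(v,o \right)} = -2 + o^{3}$ ($V{\left(v,o \right)} = -2 + o o o = -2 + o^{2} o = -2 + o^{3}$)
$U = 9259$ ($U = -2 + 21^{3} = -2 + 9261 = 9259$)
$\frac{1}{-23014 + 18381} - U = \frac{1}{-23014 + 18381} - 9259 = \frac{1}{-4633} - 9259 = - \frac{1}{4633} - 9259 = - \frac{42896948}{4633}$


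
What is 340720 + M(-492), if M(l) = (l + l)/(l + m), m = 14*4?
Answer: 37138726/109 ≈ 3.4072e+5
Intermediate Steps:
m = 56
M(l) = 2*l/(56 + l) (M(l) = (l + l)/(l + 56) = (2*l)/(56 + l) = 2*l/(56 + l))
340720 + M(-492) = 340720 + 2*(-492)/(56 - 492) = 340720 + 2*(-492)/(-436) = 340720 + 2*(-492)*(-1/436) = 340720 + 246/109 = 37138726/109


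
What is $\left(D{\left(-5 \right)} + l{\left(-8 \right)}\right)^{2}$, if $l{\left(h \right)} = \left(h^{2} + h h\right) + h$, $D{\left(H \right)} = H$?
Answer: $13225$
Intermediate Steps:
$l{\left(h \right)} = h + 2 h^{2}$ ($l{\left(h \right)} = \left(h^{2} + h^{2}\right) + h = 2 h^{2} + h = h + 2 h^{2}$)
$\left(D{\left(-5 \right)} + l{\left(-8 \right)}\right)^{2} = \left(-5 - 8 \left(1 + 2 \left(-8\right)\right)\right)^{2} = \left(-5 - 8 \left(1 - 16\right)\right)^{2} = \left(-5 - -120\right)^{2} = \left(-5 + 120\right)^{2} = 115^{2} = 13225$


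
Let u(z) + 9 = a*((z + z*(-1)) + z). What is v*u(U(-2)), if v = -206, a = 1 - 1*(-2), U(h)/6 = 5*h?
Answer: 38934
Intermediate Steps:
U(h) = 30*h (U(h) = 6*(5*h) = 30*h)
a = 3 (a = 1 + 2 = 3)
u(z) = -9 + 3*z (u(z) = -9 + 3*((z + z*(-1)) + z) = -9 + 3*((z - z) + z) = -9 + 3*(0 + z) = -9 + 3*z)
v*u(U(-2)) = -206*(-9 + 3*(30*(-2))) = -206*(-9 + 3*(-60)) = -206*(-9 - 180) = -206*(-189) = 38934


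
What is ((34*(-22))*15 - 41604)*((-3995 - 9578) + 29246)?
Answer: -827910552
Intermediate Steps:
((34*(-22))*15 - 41604)*((-3995 - 9578) + 29246) = (-748*15 - 41604)*(-13573 + 29246) = (-11220 - 41604)*15673 = -52824*15673 = -827910552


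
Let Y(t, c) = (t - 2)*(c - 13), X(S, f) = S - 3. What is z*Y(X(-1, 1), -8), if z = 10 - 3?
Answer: 882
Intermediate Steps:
X(S, f) = -3 + S
Y(t, c) = (-13 + c)*(-2 + t) (Y(t, c) = (-2 + t)*(-13 + c) = (-13 + c)*(-2 + t))
z = 7
z*Y(X(-1, 1), -8) = 7*(26 - 13*(-3 - 1) - 2*(-8) - 8*(-3 - 1)) = 7*(26 - 13*(-4) + 16 - 8*(-4)) = 7*(26 + 52 + 16 + 32) = 7*126 = 882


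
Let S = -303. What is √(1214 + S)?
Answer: √911 ≈ 30.183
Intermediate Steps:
√(1214 + S) = √(1214 - 303) = √911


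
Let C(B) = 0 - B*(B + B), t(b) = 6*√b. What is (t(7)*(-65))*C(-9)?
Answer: 63180*√7 ≈ 1.6716e+5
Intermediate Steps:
C(B) = -2*B² (C(B) = 0 - B*2*B = 0 - 2*B² = -2*B²)
(t(7)*(-65))*C(-9) = ((6*√7)*(-65))*(-2*(-9)²) = (-390*√7)*(-2*81) = -390*√7*(-162) = 63180*√7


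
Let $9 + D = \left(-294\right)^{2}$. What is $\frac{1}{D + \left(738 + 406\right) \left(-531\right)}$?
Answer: $- \frac{1}{521037} \approx -1.9192 \cdot 10^{-6}$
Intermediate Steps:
$D = 86427$ ($D = -9 + \left(-294\right)^{2} = -9 + 86436 = 86427$)
$\frac{1}{D + \left(738 + 406\right) \left(-531\right)} = \frac{1}{86427 + \left(738 + 406\right) \left(-531\right)} = \frac{1}{86427 + 1144 \left(-531\right)} = \frac{1}{86427 - 607464} = \frac{1}{-521037} = - \frac{1}{521037}$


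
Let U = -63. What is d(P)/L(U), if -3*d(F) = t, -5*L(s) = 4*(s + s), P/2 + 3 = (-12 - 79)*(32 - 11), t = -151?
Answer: 755/1512 ≈ 0.49934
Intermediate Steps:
P = -3828 (P = -6 + 2*((-12 - 79)*(32 - 11)) = -6 + 2*(-91*21) = -6 + 2*(-1911) = -6 - 3822 = -3828)
L(s) = -8*s/5 (L(s) = -4*(s + s)/5 = -4*2*s/5 = -8*s/5)
d(F) = 151/3 (d(F) = -⅓*(-151) = 151/3)
d(P)/L(U) = 151/(3*((-8/5*(-63)))) = 151/(3*(504/5)) = (151/3)*(5/504) = 755/1512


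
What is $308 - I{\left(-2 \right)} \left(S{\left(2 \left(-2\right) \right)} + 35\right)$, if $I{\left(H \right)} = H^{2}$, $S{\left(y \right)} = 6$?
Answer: $144$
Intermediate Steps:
$308 - I{\left(-2 \right)} \left(S{\left(2 \left(-2\right) \right)} + 35\right) = 308 - \left(-2\right)^{2} \left(6 + 35\right) = 308 - 4 \cdot 41 = 308 - 164 = 144$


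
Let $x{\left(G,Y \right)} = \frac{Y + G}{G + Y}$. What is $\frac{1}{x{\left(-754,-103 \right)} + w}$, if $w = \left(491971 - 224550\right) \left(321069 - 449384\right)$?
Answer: $- \frac{1}{34314125614} \approx -2.9143 \cdot 10^{-11}$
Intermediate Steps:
$x{\left(G,Y \right)} = 1$ ($x{\left(G,Y \right)} = \frac{G + Y}{G + Y} = 1$)
$w = -34314125615$ ($w = 267421 \left(-128315\right) = -34314125615$)
$\frac{1}{x{\left(-754,-103 \right)} + w} = \frac{1}{1 - 34314125615} = \frac{1}{-34314125614} = - \frac{1}{34314125614}$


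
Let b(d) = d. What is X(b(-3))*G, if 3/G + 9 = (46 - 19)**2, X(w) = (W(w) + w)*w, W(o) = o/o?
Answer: 1/40 ≈ 0.025000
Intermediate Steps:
W(o) = 1
X(w) = w*(1 + w) (X(w) = (1 + w)*w = w*(1 + w))
G = 1/240 (G = 3/(-9 + (46 - 19)**2) = 3/(-9 + 27**2) = 3/(-9 + 729) = 3/720 = 3*(1/720) = 1/240 ≈ 0.0041667)
X(b(-3))*G = -3*(1 - 3)*(1/240) = -3*(-2)*(1/240) = 6*(1/240) = 1/40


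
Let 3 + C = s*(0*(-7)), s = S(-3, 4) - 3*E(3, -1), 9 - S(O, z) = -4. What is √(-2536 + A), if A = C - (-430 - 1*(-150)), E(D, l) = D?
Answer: 3*I*√251 ≈ 47.529*I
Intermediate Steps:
S(O, z) = 13 (S(O, z) = 9 - 1*(-4) = 9 + 4 = 13)
s = 4 (s = 13 - 3*3 = 13 - 9 = 4)
C = -3 (C = -3 + 4*(0*(-7)) = -3 + 4*0 = -3 + 0 = -3)
A = 277 (A = -3 - (-430 - 1*(-150)) = -3 - (-430 + 150) = -3 - 1*(-280) = -3 + 280 = 277)
√(-2536 + A) = √(-2536 + 277) = √(-2259) = 3*I*√251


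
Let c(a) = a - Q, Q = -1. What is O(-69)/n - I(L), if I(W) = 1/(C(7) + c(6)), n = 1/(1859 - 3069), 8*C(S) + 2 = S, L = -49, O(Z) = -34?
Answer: 2509532/61 ≈ 41140.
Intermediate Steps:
C(S) = -¼ + S/8
c(a) = 1 + a (c(a) = a - 1*(-1) = a + 1 = 1 + a)
n = -1/1210 (n = 1/(-1210) = -1/1210 ≈ -0.00082645)
I(W) = 8/61 (I(W) = 1/((-¼ + (⅛)*7) + (1 + 6)) = 1/((-¼ + 7/8) + 7) = 1/(5/8 + 7) = 1/(61/8) = 8/61)
O(-69)/n - I(L) = -34/(-1/1210) - 1*8/61 = -34*(-1210) - 8/61 = 41140 - 8/61 = 2509532/61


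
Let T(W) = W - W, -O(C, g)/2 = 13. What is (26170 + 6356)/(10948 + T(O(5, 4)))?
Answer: 16263/5474 ≈ 2.9710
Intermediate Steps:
O(C, g) = -26 (O(C, g) = -2*13 = -26)
T(W) = 0
(26170 + 6356)/(10948 + T(O(5, 4))) = (26170 + 6356)/(10948 + 0) = 32526/10948 = 32526*(1/10948) = 16263/5474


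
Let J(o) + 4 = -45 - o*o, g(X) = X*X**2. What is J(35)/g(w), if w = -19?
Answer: 1274/6859 ≈ 0.18574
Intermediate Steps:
g(X) = X**3
J(o) = -49 - o**2 (J(o) = -4 + (-45 - o*o) = -4 + (-45 - o**2) = -49 - o**2)
J(35)/g(w) = (-49 - 1*35**2)/((-19)**3) = (-49 - 1*1225)/(-6859) = (-49 - 1225)*(-1/6859) = -1274*(-1/6859) = 1274/6859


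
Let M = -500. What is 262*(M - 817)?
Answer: -345054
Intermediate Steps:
262*(M - 817) = 262*(-500 - 817) = 262*(-1317) = -345054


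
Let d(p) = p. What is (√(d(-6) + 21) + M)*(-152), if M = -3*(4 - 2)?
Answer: 912 - 152*√15 ≈ 323.31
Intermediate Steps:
M = -6 (M = -3*2 = -6)
(√(d(-6) + 21) + M)*(-152) = (√(-6 + 21) - 6)*(-152) = (√15 - 6)*(-152) = (-6 + √15)*(-152) = 912 - 152*√15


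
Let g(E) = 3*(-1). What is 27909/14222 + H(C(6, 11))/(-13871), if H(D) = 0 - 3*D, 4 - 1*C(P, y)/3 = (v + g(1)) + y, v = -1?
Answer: 29749365/15174874 ≈ 1.9604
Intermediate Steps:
g(E) = -3
C(P, y) = 24 - 3*y (C(P, y) = 12 - 3*((-1 - 3) + y) = 12 - 3*(-4 + y) = 12 + (12 - 3*y) = 24 - 3*y)
H(D) = -3*D
27909/14222 + H(C(6, 11))/(-13871) = 27909/14222 - 3*(24 - 3*11)/(-13871) = 27909*(1/14222) - 3*(24 - 33)*(-1/13871) = 27909/14222 - 3*(-9)*(-1/13871) = 27909/14222 + 27*(-1/13871) = 27909/14222 - 27/13871 = 29749365/15174874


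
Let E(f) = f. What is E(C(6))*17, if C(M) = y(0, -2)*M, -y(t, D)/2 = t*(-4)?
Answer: 0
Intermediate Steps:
y(t, D) = 8*t (y(t, D) = -2*t*(-4) = -(-8)*t = 8*t)
C(M) = 0 (C(M) = (8*0)*M = 0*M = 0)
E(C(6))*17 = 0*17 = 0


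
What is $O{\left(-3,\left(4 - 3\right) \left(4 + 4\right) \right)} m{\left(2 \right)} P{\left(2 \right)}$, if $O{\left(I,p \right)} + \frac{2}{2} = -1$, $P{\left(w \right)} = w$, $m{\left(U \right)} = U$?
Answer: $-8$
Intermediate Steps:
$O{\left(I,p \right)} = -2$ ($O{\left(I,p \right)} = -1 - 1 = -2$)
$O{\left(-3,\left(4 - 3\right) \left(4 + 4\right) \right)} m{\left(2 \right)} P{\left(2 \right)} = \left(-2\right) 2 \cdot 2 = \left(-4\right) 2 = -8$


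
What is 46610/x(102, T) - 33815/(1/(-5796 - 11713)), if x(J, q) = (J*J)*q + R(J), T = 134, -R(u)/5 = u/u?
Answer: 825418728791995/1394131 ≈ 5.9207e+8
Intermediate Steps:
R(u) = -5 (R(u) = -5*u/u = -5*1 = -5)
x(J, q) = -5 + q*J**2 (x(J, q) = (J*J)*q - 5 = J**2*q - 5 = q*J**2 - 5 = -5 + q*J**2)
46610/x(102, T) - 33815/(1/(-5796 - 11713)) = 46610/(-5 + 134*102**2) - 33815/(1/(-5796 - 11713)) = 46610/(-5 + 134*10404) - 33815/(1/(-17509)) = 46610/(-5 + 1394136) - 33815/(-1/17509) = 46610/1394131 - 33815*(-17509) = 46610*(1/1394131) + 592066835 = 46610/1394131 + 592066835 = 825418728791995/1394131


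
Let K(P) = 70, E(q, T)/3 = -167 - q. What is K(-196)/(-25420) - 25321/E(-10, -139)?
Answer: 64362685/1197282 ≈ 53.757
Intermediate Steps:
E(q, T) = -501 - 3*q (E(q, T) = 3*(-167 - q) = -501 - 3*q)
K(-196)/(-25420) - 25321/E(-10, -139) = 70/(-25420) - 25321/(-501 - 3*(-10)) = 70*(-1/25420) - 25321/(-501 + 30) = -7/2542 - 25321/(-471) = -7/2542 - 25321*(-1/471) = -7/2542 + 25321/471 = 64362685/1197282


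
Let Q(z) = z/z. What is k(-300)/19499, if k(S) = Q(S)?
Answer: 1/19499 ≈ 5.1285e-5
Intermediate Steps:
Q(z) = 1
k(S) = 1
k(-300)/19499 = 1/19499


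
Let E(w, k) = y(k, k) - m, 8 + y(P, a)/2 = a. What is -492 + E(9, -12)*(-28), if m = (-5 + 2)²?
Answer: 880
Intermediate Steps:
y(P, a) = -16 + 2*a
m = 9 (m = (-3)² = 9)
E(w, k) = -25 + 2*k (E(w, k) = (-16 + 2*k) - 1*9 = (-16 + 2*k) - 9 = -25 + 2*k)
-492 + E(9, -12)*(-28) = -492 + (-25 + 2*(-12))*(-28) = -492 + (-25 - 24)*(-28) = -492 - 49*(-28) = -492 + 1372 = 880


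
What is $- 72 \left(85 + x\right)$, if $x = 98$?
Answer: $-13176$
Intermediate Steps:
$- 72 \left(85 + x\right) = - 72 \left(85 + 98\right) = \left(-72\right) 183 = -13176$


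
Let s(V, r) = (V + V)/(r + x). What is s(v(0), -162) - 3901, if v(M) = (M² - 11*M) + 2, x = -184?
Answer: -674875/173 ≈ -3901.0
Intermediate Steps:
v(M) = 2 + M² - 11*M
s(V, r) = 2*V/(-184 + r) (s(V, r) = (V + V)/(r - 184) = (2*V)/(-184 + r) = 2*V/(-184 + r))
s(v(0), -162) - 3901 = 2*(2 + 0² - 11*0)/(-184 - 162) - 3901 = 2*(2 + 0 + 0)/(-346) - 3901 = 2*2*(-1/346) - 3901 = -2/173 - 3901 = -674875/173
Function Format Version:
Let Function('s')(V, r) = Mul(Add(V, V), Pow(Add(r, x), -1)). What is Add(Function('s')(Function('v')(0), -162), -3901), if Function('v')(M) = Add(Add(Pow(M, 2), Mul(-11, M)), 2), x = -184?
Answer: Rational(-674875, 173) ≈ -3901.0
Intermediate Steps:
Function('v')(M) = Add(2, Pow(M, 2), Mul(-11, M))
Function('s')(V, r) = Mul(2, V, Pow(Add(-184, r), -1)) (Function('s')(V, r) = Mul(Add(V, V), Pow(Add(r, -184), -1)) = Mul(Mul(2, V), Pow(Add(-184, r), -1)) = Mul(2, V, Pow(Add(-184, r), -1)))
Add(Function('s')(Function('v')(0), -162), -3901) = Add(Mul(2, Add(2, Pow(0, 2), Mul(-11, 0)), Pow(Add(-184, -162), -1)), -3901) = Add(Mul(2, Add(2, 0, 0), Pow(-346, -1)), -3901) = Add(Mul(2, 2, Rational(-1, 346)), -3901) = Add(Rational(-2, 173), -3901) = Rational(-674875, 173)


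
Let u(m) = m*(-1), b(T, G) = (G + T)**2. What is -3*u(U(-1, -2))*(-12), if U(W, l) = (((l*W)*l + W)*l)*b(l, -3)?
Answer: -9000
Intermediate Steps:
U(W, l) = l*(-3 + l)**2*(W + W*l**2) (U(W, l) = (((l*W)*l + W)*l)*(-3 + l)**2 = (((W*l)*l + W)*l)*(-3 + l)**2 = ((W*l**2 + W)*l)*(-3 + l)**2 = ((W + W*l**2)*l)*(-3 + l)**2 = (l*(W + W*l**2))*(-3 + l)**2 = l*(-3 + l)**2*(W + W*l**2))
u(m) = -m
-3*u(U(-1, -2))*(-12) = -(-3)*(-1*(-2)*(-3 - 2)**2*(1 + (-2)**2))*(-12) = -(-3)*(-1*(-2)*(-5)**2*(1 + 4))*(-12) = -(-3)*(-1*(-2)*25*5)*(-12) = -(-3)*250*(-12) = -3*(-250)*(-12) = 750*(-12) = -9000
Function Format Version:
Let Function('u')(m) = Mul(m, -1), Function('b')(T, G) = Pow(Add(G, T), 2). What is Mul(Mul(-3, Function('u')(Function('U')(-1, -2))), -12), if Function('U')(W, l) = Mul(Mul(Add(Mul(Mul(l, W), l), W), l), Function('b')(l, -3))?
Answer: -9000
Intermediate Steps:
Function('U')(W, l) = Mul(l, Pow(Add(-3, l), 2), Add(W, Mul(W, Pow(l, 2)))) (Function('U')(W, l) = Mul(Mul(Add(Mul(Mul(l, W), l), W), l), Pow(Add(-3, l), 2)) = Mul(Mul(Add(Mul(Mul(W, l), l), W), l), Pow(Add(-3, l), 2)) = Mul(Mul(Add(Mul(W, Pow(l, 2)), W), l), Pow(Add(-3, l), 2)) = Mul(Mul(Add(W, Mul(W, Pow(l, 2))), l), Pow(Add(-3, l), 2)) = Mul(Mul(l, Add(W, Mul(W, Pow(l, 2)))), Pow(Add(-3, l), 2)) = Mul(l, Pow(Add(-3, l), 2), Add(W, Mul(W, Pow(l, 2)))))
Function('u')(m) = Mul(-1, m)
Mul(Mul(-3, Function('u')(Function('U')(-1, -2))), -12) = Mul(Mul(-3, Mul(-1, Mul(-1, -2, Pow(Add(-3, -2), 2), Add(1, Pow(-2, 2))))), -12) = Mul(Mul(-3, Mul(-1, Mul(-1, -2, Pow(-5, 2), Add(1, 4)))), -12) = Mul(Mul(-3, Mul(-1, Mul(-1, -2, 25, 5))), -12) = Mul(Mul(-3, Mul(-1, 250)), -12) = Mul(Mul(-3, -250), -12) = Mul(750, -12) = -9000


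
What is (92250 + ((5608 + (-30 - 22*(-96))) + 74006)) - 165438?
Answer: 8508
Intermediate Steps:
(92250 + ((5608 + (-30 - 22*(-96))) + 74006)) - 165438 = (92250 + ((5608 + (-30 + 2112)) + 74006)) - 165438 = (92250 + ((5608 + 2082) + 74006)) - 165438 = (92250 + (7690 + 74006)) - 165438 = (92250 + 81696) - 165438 = 173946 - 165438 = 8508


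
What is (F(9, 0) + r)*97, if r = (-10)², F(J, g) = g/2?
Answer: 9700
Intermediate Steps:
F(J, g) = g/2 (F(J, g) = g*(½) = g/2)
r = 100
(F(9, 0) + r)*97 = ((½)*0 + 100)*97 = (0 + 100)*97 = 100*97 = 9700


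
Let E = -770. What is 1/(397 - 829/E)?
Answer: 770/306519 ≈ 0.0025121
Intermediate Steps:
1/(397 - 829/E) = 1/(397 - 829/(-770)) = 1/(397 - 829*(-1/770)) = 1/(397 + 829/770) = 1/(306519/770) = 770/306519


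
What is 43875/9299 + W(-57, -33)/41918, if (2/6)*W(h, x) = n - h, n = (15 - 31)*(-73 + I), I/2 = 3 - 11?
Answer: 1880467707/389795482 ≈ 4.8242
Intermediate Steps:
I = -16 (I = 2*(3 - 11) = 2*(-8) = -16)
n = 1424 (n = (15 - 31)*(-73 - 16) = -16*(-89) = 1424)
W(h, x) = 4272 - 3*h (W(h, x) = 3*(1424 - h) = 4272 - 3*h)
43875/9299 + W(-57, -33)/41918 = 43875/9299 + (4272 - 3*(-57))/41918 = 43875*(1/9299) + (4272 + 171)*(1/41918) = 43875/9299 + 4443*(1/41918) = 43875/9299 + 4443/41918 = 1880467707/389795482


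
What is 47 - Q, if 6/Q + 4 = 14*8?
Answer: 845/18 ≈ 46.944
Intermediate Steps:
Q = 1/18 (Q = 6/(-4 + 14*8) = 6/(-4 + 112) = 6/108 = 6*(1/108) = 1/18 ≈ 0.055556)
47 - Q = 47 - 1*1/18 = 47 - 1/18 = 845/18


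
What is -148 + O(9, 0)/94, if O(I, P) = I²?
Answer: -13831/94 ≈ -147.14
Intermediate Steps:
-148 + O(9, 0)/94 = -148 + 9²/94 = -148 + 81*(1/94) = -148 + 81/94 = -13831/94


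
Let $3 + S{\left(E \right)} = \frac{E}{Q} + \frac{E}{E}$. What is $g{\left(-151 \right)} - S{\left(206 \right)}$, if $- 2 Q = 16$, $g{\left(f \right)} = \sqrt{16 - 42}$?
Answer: $\frac{111}{4} + i \sqrt{26} \approx 27.75 + 5.099 i$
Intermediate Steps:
$g{\left(f \right)} = i \sqrt{26}$ ($g{\left(f \right)} = \sqrt{-26} = i \sqrt{26}$)
$Q = -8$ ($Q = \left(- \frac{1}{2}\right) 16 = -8$)
$S{\left(E \right)} = -2 - \frac{E}{8}$ ($S{\left(E \right)} = -3 + \left(\frac{E}{-8} + \frac{E}{E}\right) = -3 + \left(E \left(- \frac{1}{8}\right) + 1\right) = -3 - \left(-1 + \frac{E}{8}\right) = -2 - \frac{E}{8}$)
$g{\left(-151 \right)} - S{\left(206 \right)} = i \sqrt{26} - \left(-2 - \frac{103}{4}\right) = i \sqrt{26} - - \frac{111}{4} = i \sqrt{26} + \frac{111}{4} = \frac{111}{4} + i \sqrt{26}$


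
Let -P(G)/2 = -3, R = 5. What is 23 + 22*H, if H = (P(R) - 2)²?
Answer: 375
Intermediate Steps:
P(G) = 6 (P(G) = -2*(-3) = 6)
H = 16 (H = (6 - 2)² = 4² = 16)
23 + 22*H = 23 + 22*16 = 23 + 352 = 375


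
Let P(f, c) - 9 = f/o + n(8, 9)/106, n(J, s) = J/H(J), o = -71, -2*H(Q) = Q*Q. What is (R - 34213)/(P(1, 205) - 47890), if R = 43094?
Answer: -267353624/1441410119 ≈ -0.18548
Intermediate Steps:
H(Q) = -Q²/2 (H(Q) = -Q*Q/2 = -Q²/2)
n(J, s) = -2/J (n(J, s) = J/((-J²/2)) = J*(-2/J²) = -2/J)
P(f, c) = 3815/424 - f/71 (P(f, c) = 9 + (f/(-71) - 2/8/106) = 9 + (f*(-1/71) - 2*⅛*(1/106)) = 9 + (-f/71 - ¼*1/106) = 9 + (-f/71 - 1/424) = 9 + (-1/424 - f/71) = 3815/424 - f/71)
(R - 34213)/(P(1, 205) - 47890) = (43094 - 34213)/((3815/424 - 1/71*1) - 47890) = 8881/((3815/424 - 1/71) - 47890) = 8881/(270441/30104 - 47890) = 8881/(-1441410119/30104) = 8881*(-30104/1441410119) = -267353624/1441410119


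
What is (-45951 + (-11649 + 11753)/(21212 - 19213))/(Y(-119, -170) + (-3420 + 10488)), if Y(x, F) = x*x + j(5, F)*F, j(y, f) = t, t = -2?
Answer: -91855945/43116431 ≈ -2.1304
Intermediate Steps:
j(y, f) = -2
Y(x, F) = x² - 2*F (Y(x, F) = x*x - 2*F = x² - 2*F)
(-45951 + (-11649 + 11753)/(21212 - 19213))/(Y(-119, -170) + (-3420 + 10488)) = (-45951 + (-11649 + 11753)/(21212 - 19213))/(((-119)² - 2*(-170)) + (-3420 + 10488)) = (-45951 + 104/1999)/((14161 + 340) + 7068) = (-45951 + 104*(1/1999))/(14501 + 7068) = (-45951 + 104/1999)/21569 = -91855945/1999*1/21569 = -91855945/43116431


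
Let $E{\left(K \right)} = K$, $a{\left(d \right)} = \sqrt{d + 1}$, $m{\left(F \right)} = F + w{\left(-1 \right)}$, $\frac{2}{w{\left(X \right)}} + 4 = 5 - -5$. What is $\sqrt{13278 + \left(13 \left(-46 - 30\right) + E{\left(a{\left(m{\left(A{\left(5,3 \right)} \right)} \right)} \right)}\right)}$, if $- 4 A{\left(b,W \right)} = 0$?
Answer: $\frac{\sqrt{110610 + 6 \sqrt{3}}}{3} \approx 110.87$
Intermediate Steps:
$w{\left(X \right)} = \frac{1}{3}$ ($w{\left(X \right)} = \frac{2}{-4 + \left(5 - -5\right)} = \frac{2}{-4 + \left(5 + 5\right)} = \frac{2}{-4 + 10} = \frac{2}{6} = 2 \cdot \frac{1}{6} = \frac{1}{3}$)
$A{\left(b,W \right)} = 0$ ($A{\left(b,W \right)} = \left(- \frac{1}{4}\right) 0 = 0$)
$m{\left(F \right)} = \frac{1}{3} + F$ ($m{\left(F \right)} = F + \frac{1}{3} = \frac{1}{3} + F$)
$a{\left(d \right)} = \sqrt{1 + d}$
$\sqrt{13278 + \left(13 \left(-46 - 30\right) + E{\left(a{\left(m{\left(A{\left(5,3 \right)} \right)} \right)} \right)}\right)} = \sqrt{13278 + \left(13 \left(-46 - 30\right) + \sqrt{1 + \left(\frac{1}{3} + 0\right)}\right)} = \sqrt{13278 + \left(13 \left(-46 - 30\right) + \sqrt{1 + \frac{1}{3}}\right)} = \sqrt{13278 + \left(13 \left(-76\right) + \sqrt{\frac{4}{3}}\right)} = \sqrt{13278 - \left(988 - \frac{2 \sqrt{3}}{3}\right)} = \sqrt{12290 + \frac{2 \sqrt{3}}{3}}$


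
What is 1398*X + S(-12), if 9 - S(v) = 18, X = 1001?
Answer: 1399389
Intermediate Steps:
S(v) = -9 (S(v) = 9 - 1*18 = 9 - 18 = -9)
1398*X + S(-12) = 1398*1001 - 9 = 1399398 - 9 = 1399389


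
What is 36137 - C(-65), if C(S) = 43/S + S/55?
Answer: 25839273/715 ≈ 36139.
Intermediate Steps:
C(S) = 43/S + S/55 (C(S) = 43/S + S*(1/55) = 43/S + S/55)
36137 - C(-65) = 36137 - (43/(-65) + (1/55)*(-65)) = 36137 - (43*(-1/65) - 13/11) = 36137 - (-43/65 - 13/11) = 36137 - 1*(-1318/715) = 36137 + 1318/715 = 25839273/715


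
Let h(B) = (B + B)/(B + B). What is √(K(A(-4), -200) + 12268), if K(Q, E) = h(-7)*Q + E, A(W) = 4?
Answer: 2*√3018 ≈ 109.87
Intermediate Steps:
h(B) = 1 (h(B) = (2*B)/((2*B)) = (2*B)*(1/(2*B)) = 1)
K(Q, E) = E + Q (K(Q, E) = 1*Q + E = Q + E = E + Q)
√(K(A(-4), -200) + 12268) = √((-200 + 4) + 12268) = √(-196 + 12268) = √12072 = 2*√3018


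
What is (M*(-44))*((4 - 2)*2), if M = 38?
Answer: -6688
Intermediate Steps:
(M*(-44))*((4 - 2)*2) = (38*(-44))*((4 - 2)*2) = -3344*2 = -1672*4 = -6688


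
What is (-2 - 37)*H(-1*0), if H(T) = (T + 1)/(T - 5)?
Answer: 39/5 ≈ 7.8000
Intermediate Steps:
H(T) = (1 + T)/(-5 + T)
(-2 - 37)*H(-1*0) = (-2 - 37)*((1 - 1*0)/(-5 - 1*0)) = -39*(1 + 0)/(-5 + 0) = -39/(-5) = -(-39)/5 = -39*(-⅕) = 39/5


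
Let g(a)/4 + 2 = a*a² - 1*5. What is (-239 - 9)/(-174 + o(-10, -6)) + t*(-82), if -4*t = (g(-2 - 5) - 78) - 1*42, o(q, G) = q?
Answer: -716649/23 ≈ -31159.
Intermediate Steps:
g(a) = -28 + 4*a³ (g(a) = -8 + 4*(a*a² - 1*5) = -8 + 4*(a³ - 5) = -8 + 4*(-5 + a³) = -8 + (-20 + 4*a³) = -28 + 4*a³)
t = 380 (t = -(((-28 + 4*(-2 - 5)³) - 78) - 1*42)/4 = -(((-28 + 4*(-7)³) - 78) - 42)/4 = -(((-28 + 4*(-343)) - 78) - 42)/4 = -(((-28 - 1372) - 78) - 42)/4 = -((-1400 - 78) - 42)/4 = -(-1478 - 42)/4 = -¼*(-1520) = 380)
(-239 - 9)/(-174 + o(-10, -6)) + t*(-82) = (-239 - 9)/(-174 - 10) + 380*(-82) = -248/(-184) - 31160 = -248*(-1/184) - 31160 = 31/23 - 31160 = -716649/23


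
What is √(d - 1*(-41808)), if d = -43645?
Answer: I*√1837 ≈ 42.86*I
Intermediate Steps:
√(d - 1*(-41808)) = √(-43645 - 1*(-41808)) = √(-43645 + 41808) = √(-1837) = I*√1837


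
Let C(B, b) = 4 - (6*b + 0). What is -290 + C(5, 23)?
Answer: -424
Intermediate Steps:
C(B, b) = 4 - 6*b
-290 + C(5, 23) = -290 + (4 - 6*23) = -290 + (4 - 138) = -290 - 134 = -424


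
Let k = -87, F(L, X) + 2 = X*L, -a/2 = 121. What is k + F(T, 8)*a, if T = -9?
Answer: 17821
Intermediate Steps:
a = -242 (a = -2*121 = -242)
F(L, X) = -2 + L*X (F(L, X) = -2 + X*L = -2 + L*X)
k + F(T, 8)*a = -87 + (-2 - 9*8)*(-242) = -87 + (-2 - 72)*(-242) = -87 - 74*(-242) = -87 + 17908 = 17821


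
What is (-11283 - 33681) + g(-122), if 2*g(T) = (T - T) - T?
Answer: -44903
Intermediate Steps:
g(T) = -T/2 (g(T) = ((T - T) - T)/2 = (0 - T)/2 = (-T)/2 = -T/2)
(-11283 - 33681) + g(-122) = (-11283 - 33681) - ½*(-122) = -44964 + 61 = -44903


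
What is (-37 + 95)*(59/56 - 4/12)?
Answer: 3509/84 ≈ 41.774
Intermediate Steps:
(-37 + 95)*(59/56 - 4/12) = 58*(59*(1/56) - 4*1/12) = 58*(59/56 - ⅓) = 58*(121/168) = 3509/84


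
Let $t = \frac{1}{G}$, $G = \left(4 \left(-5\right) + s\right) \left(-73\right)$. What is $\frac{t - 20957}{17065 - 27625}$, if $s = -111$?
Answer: $\frac{6680393}{3366176} \approx 1.9846$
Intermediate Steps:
$G = 9563$ ($G = \left(4 \left(-5\right) - 111\right) \left(-73\right) = \left(-20 - 111\right) \left(-73\right) = \left(-131\right) \left(-73\right) = 9563$)
$t = \frac{1}{9563} \approx 0.00010457$
$\frac{t - 20957}{17065 - 27625} = \frac{\frac{1}{9563} - 20957}{17065 - 27625} = - \frac{200411790}{9563 \left(-10560\right)} = \left(- \frac{200411790}{9563}\right) \left(- \frac{1}{10560}\right) = \frac{6680393}{3366176}$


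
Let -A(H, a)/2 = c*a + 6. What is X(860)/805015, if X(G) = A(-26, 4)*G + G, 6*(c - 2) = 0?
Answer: -4644/161003 ≈ -0.028844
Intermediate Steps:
c = 2 (c = 2 + (⅙)*0 = 2 + 0 = 2)
A(H, a) = -12 - 4*a (A(H, a) = -2*(2*a + 6) = -2*(6 + 2*a) = -12 - 4*a)
X(G) = -27*G (X(G) = (-12 - 4*4)*G + G = (-12 - 16)*G + G = -28*G + G = -27*G)
X(860)/805015 = -27*860/805015 = -23220*1/805015 = -4644/161003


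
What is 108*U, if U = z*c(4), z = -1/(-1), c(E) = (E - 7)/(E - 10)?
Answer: 54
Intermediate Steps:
c(E) = (-7 + E)/(-10 + E)
z = 1 (z = -1*(-1) = 1)
U = 1/2 (U = 1*((-7 + 4)/(-10 + 4)) = 1*(-3/(-6)) = 1*(-1/6*(-3)) = 1*(1/2) = 1/2 ≈ 0.50000)
108*U = 108*(1/2) = 54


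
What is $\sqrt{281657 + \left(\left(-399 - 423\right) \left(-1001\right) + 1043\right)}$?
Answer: $\sqrt{1105522} \approx 1051.4$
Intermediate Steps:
$\sqrt{281657 + \left(\left(-399 - 423\right) \left(-1001\right) + 1043\right)} = \sqrt{281657 + \left(\left(-822\right) \left(-1001\right) + 1043\right)} = \sqrt{281657 + \left(822822 + 1043\right)} = \sqrt{281657 + 823865} = \sqrt{1105522}$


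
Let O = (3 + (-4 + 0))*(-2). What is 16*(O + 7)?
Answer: 144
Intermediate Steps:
O = 2 (O = (3 - 4)*(-2) = -1*(-2) = 2)
16*(O + 7) = 16*(2 + 7) = 16*9 = 144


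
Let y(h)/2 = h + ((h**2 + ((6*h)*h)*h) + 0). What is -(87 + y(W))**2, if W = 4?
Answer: -801025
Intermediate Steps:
y(h) = 2*h + 2*h**2 + 12*h**3 (y(h) = 2*(h + ((h**2 + ((6*h)*h)*h) + 0)) = 2*(h + ((h**2 + (6*h**2)*h) + 0)) = 2*(h + ((h**2 + 6*h**3) + 0)) = 2*(h + (h**2 + 6*h**3)) = 2*(h + h**2 + 6*h**3) = 2*h + 2*h**2 + 12*h**3)
-(87 + y(W))**2 = -(87 + 2*4*(1 + 4 + 6*4**2))**2 = -(87 + 2*4*(1 + 4 + 6*16))**2 = -(87 + 2*4*(1 + 4 + 96))**2 = -(87 + 2*4*101)**2 = -(87 + 808)**2 = -1*895**2 = -1*801025 = -801025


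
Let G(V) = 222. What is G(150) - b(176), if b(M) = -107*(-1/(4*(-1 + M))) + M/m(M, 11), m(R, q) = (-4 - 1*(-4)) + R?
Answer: 154593/700 ≈ 220.85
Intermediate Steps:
m(R, q) = R (m(R, q) = (-4 + 4) + R = 0 + R = R)
b(M) = 1 - 107/(4 - 4*M) (b(M) = -107*(-1/(4*(-1 + M))) + M/M = -107/(4 - 4*M) + 1 = 1 - 107/(4 - 4*M))
G(150) - b(176) = 222 - (103/4 + 176)/(-1 + 176) = 222 - 807/(175*4) = 222 - 1*807/700 = 222 - 807/700 = 154593/700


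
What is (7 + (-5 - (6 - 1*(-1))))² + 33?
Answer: 58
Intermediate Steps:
(7 + (-5 - (6 - 1*(-1))))² + 33 = (7 + (-5 - (6 + 1)))² + 33 = (7 + (-5 - 1*7))² + 33 = (7 + (-5 - 7))² + 33 = (7 - 12)² + 33 = (-5)² + 33 = 25 + 33 = 58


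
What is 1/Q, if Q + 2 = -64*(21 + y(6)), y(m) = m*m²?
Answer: -1/15170 ≈ -6.5920e-5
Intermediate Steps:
y(m) = m³
Q = -15170 (Q = -2 - 64*(21 + 6³) = -2 - 64*(21 + 216) = -2 - 64*237 = -2 - 15168 = -15170)
1/Q = 1/(-15170) = -1/15170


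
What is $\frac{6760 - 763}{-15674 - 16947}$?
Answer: $- \frac{5997}{32621} \approx -0.18384$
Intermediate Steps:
$\frac{6760 - 763}{-15674 - 16947} = \frac{5997}{-32621} = 5997 \left(- \frac{1}{32621}\right) = - \frac{5997}{32621}$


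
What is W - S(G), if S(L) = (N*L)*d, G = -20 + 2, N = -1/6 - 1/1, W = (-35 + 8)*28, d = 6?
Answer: -882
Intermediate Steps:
W = -756 (W = -27*28 = -756)
N = -7/6 (N = -1*⅙ - 1*1 = -⅙ - 1 = -7/6 ≈ -1.1667)
G = -18
S(L) = -7*L (S(L) = -7*L/6*6 = -7*L)
W - S(G) = -756 - (-7)*(-18) = -756 - 1*126 = -756 - 126 = -882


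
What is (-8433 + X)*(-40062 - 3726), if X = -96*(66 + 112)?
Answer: 1117513548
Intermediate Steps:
X = -17088 (X = -96*178 = -17088)
(-8433 + X)*(-40062 - 3726) = (-8433 - 17088)*(-40062 - 3726) = -25521*(-43788) = 1117513548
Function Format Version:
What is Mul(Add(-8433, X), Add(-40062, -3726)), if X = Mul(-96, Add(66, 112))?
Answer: 1117513548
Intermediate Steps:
X = -17088 (X = Mul(-96, 178) = -17088)
Mul(Add(-8433, X), Add(-40062, -3726)) = Mul(Add(-8433, -17088), Add(-40062, -3726)) = Mul(-25521, -43788) = 1117513548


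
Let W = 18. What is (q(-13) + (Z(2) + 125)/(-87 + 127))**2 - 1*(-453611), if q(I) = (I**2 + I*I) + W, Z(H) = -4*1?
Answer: 932015921/1600 ≈ 5.8251e+5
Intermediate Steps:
Z(H) = -4
q(I) = 18 + 2*I**2 (q(I) = (I**2 + I*I) + 18 = (I**2 + I**2) + 18 = 2*I**2 + 18 = 18 + 2*I**2)
(q(-13) + (Z(2) + 125)/(-87 + 127))**2 - 1*(-453611) = ((18 + 2*(-13)**2) + (-4 + 125)/(-87 + 127))**2 - 1*(-453611) = ((18 + 2*169) + 121/40)**2 + 453611 = ((18 + 338) + 121*(1/40))**2 + 453611 = (356 + 121/40)**2 + 453611 = (14361/40)**2 + 453611 = 206238321/1600 + 453611 = 932015921/1600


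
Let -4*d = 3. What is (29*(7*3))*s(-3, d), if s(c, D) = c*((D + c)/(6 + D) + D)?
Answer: 10701/4 ≈ 2675.3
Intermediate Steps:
d = -3/4 (d = -1/4*3 = -3/4 ≈ -0.75000)
s(c, D) = c*(D + (D + c)/(6 + D)) (s(c, D) = c*((D + c)/(6 + D) + D) = c*(D + (D + c)/(6 + D)))
(29*(7*3))*s(-3, d) = (29*(7*3))*(-3*(-3 + (-3/4)**2 + 7*(-3/4))/(6 - 3/4)) = (29*21)*(-3*(-3 + 9/16 - 21/4)/21/4) = 609*(-3*4/21*(-123/16)) = 609*(123/28) = 10701/4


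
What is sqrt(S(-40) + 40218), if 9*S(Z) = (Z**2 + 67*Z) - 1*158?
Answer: 2*sqrt(90181)/3 ≈ 200.20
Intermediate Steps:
S(Z) = -158/9 + Z**2/9 + 67*Z/9 (S(Z) = ((Z**2 + 67*Z) - 1*158)/9 = ((Z**2 + 67*Z) - 158)/9 = (-158 + Z**2 + 67*Z)/9 = -158/9 + Z**2/9 + 67*Z/9)
sqrt(S(-40) + 40218) = sqrt((-158/9 + (1/9)*(-40)**2 + (67/9)*(-40)) + 40218) = sqrt((-158/9 + (1/9)*1600 - 2680/9) + 40218) = sqrt((-158/9 + 1600/9 - 2680/9) + 40218) = sqrt(-1238/9 + 40218) = sqrt(360724/9) = 2*sqrt(90181)/3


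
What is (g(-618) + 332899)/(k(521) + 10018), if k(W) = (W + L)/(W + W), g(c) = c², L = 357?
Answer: 372422783/5219817 ≈ 71.348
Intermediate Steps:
k(W) = (357 + W)/(2*W) (k(W) = (W + 357)/(W + W) = (357 + W)/((2*W)) = (357 + W)*(1/(2*W)) = (357 + W)/(2*W))
(g(-618) + 332899)/(k(521) + 10018) = ((-618)² + 332899)/((½)*(357 + 521)/521 + 10018) = (381924 + 332899)/((½)*(1/521)*878 + 10018) = 714823/(439/521 + 10018) = 714823/(5219817/521) = 714823*(521/5219817) = 372422783/5219817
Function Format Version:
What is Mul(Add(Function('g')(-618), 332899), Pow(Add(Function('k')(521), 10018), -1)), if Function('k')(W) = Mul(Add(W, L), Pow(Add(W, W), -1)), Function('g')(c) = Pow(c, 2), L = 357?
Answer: Rational(372422783, 5219817) ≈ 71.348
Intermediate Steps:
Function('k')(W) = Mul(Rational(1, 2), Pow(W, -1), Add(357, W)) (Function('k')(W) = Mul(Add(W, 357), Pow(Add(W, W), -1)) = Mul(Add(357, W), Pow(Mul(2, W), -1)) = Mul(Add(357, W), Mul(Rational(1, 2), Pow(W, -1))) = Mul(Rational(1, 2), Pow(W, -1), Add(357, W)))
Mul(Add(Function('g')(-618), 332899), Pow(Add(Function('k')(521), 10018), -1)) = Mul(Add(Pow(-618, 2), 332899), Pow(Add(Mul(Rational(1, 2), Pow(521, -1), Add(357, 521)), 10018), -1)) = Mul(Add(381924, 332899), Pow(Add(Mul(Rational(1, 2), Rational(1, 521), 878), 10018), -1)) = Mul(714823, Pow(Add(Rational(439, 521), 10018), -1)) = Mul(714823, Pow(Rational(5219817, 521), -1)) = Mul(714823, Rational(521, 5219817)) = Rational(372422783, 5219817)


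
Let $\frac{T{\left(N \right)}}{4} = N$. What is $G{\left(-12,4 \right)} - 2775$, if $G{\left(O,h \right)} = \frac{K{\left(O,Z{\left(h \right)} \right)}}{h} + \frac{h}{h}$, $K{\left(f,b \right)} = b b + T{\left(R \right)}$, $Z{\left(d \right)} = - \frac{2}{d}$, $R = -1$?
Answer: $- \frac{44399}{16} \approx -2774.9$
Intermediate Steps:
$T{\left(N \right)} = 4 N$
$K{\left(f,b \right)} = -4 + b^{2}$ ($K{\left(f,b \right)} = b b + 4 \left(-1\right) = b^{2} - 4 = -4 + b^{2}$)
$G{\left(O,h \right)} = 1 + \frac{-4 + \frac{4}{h^{2}}}{h}$ ($G{\left(O,h \right)} = \frac{-4 + \left(- \frac{2}{h}\right)^{2}}{h} + \frac{h}{h} = \frac{-4 + \frac{4}{h^{2}}}{h} + 1 = 1 + \frac{-4 + \frac{4}{h^{2}}}{h}$)
$G{\left(-12,4 \right)} - 2775 = \left(1 - \frac{4}{4} + \frac{4}{64}\right) - 2775 = \left(1 - 1 + 4 \cdot \frac{1}{64}\right) - 2775 = \left(1 - 1 + \frac{1}{16}\right) - 2775 = \frac{1}{16} - 2775 = - \frac{44399}{16}$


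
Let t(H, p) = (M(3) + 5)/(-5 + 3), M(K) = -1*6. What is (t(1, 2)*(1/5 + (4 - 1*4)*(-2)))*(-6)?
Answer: -⅗ ≈ -0.60000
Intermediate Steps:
M(K) = -6
t(H, p) = ½ (t(H, p) = (-6 + 5)/(-5 + 3) = -1/(-2) = -1*(-½) = ½)
(t(1, 2)*(1/5 + (4 - 1*4)*(-2)))*(-6) = ((1/5 + (4 - 1*4)*(-2))/2)*(-6) = ((⅕ + (4 - 4)*(-2))/2)*(-6) = ((⅕ + 0*(-2))/2)*(-6) = ((⅕ + 0)/2)*(-6) = ((½)*(⅕))*(-6) = (⅒)*(-6) = -⅗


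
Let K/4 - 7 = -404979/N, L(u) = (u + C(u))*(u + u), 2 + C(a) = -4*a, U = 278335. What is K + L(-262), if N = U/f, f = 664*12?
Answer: -127244168668/278335 ≈ -4.5716e+5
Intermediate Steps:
f = 7968
C(a) = -2 - 4*a
N = 278335/7968 ≈ 34.932
L(u) = 2*u*(-2 - 3*u) (L(u) = (u + (-2 - 4*u))*(u + u) = (-2 - 3*u)*(2*u) = 2*u*(-2 - 3*u))
K = -12899697308/278335 (K = 28 + 4*(-404979/278335/7968) = 28 + 4*(-404979*7968/278335) = 28 + 4*(-3226872672/278335) = 28 - 12907490688/278335 = -12899697308/278335 ≈ -46346.)
K + L(-262) = -12899697308/278335 - 2*(-262)*(2 + 3*(-262)) = -12899697308/278335 - 2*(-262)*(2 - 786) = -12899697308/278335 - 2*(-262)*(-784) = -12899697308/278335 - 410816 = -127244168668/278335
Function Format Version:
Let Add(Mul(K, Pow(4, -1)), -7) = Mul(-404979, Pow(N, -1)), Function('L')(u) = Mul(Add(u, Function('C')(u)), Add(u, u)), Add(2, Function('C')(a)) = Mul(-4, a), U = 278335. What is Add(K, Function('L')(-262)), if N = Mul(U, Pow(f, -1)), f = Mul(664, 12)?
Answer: Rational(-127244168668, 278335) ≈ -4.5716e+5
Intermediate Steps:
f = 7968
Function('C')(a) = Add(-2, Mul(-4, a))
N = Rational(278335, 7968) (N = Mul(278335, Pow(7968, -1)) = Mul(278335, Rational(1, 7968)) = Rational(278335, 7968) ≈ 34.932)
Function('L')(u) = Mul(2, u, Add(-2, Mul(-3, u))) (Function('L')(u) = Mul(Add(u, Add(-2, Mul(-4, u))), Add(u, u)) = Mul(Add(-2, Mul(-3, u)), Mul(2, u)) = Mul(2, u, Add(-2, Mul(-3, u))))
K = Rational(-12899697308, 278335) (K = Add(28, Mul(4, Mul(-404979, Pow(Rational(278335, 7968), -1)))) = Add(28, Mul(4, Mul(-404979, Rational(7968, 278335)))) = Add(28, Mul(4, Rational(-3226872672, 278335))) = Add(28, Rational(-12907490688, 278335)) = Rational(-12899697308, 278335) ≈ -46346.)
Add(K, Function('L')(-262)) = Add(Rational(-12899697308, 278335), Mul(-2, -262, Add(2, Mul(3, -262)))) = Add(Rational(-12899697308, 278335), Mul(-2, -262, Add(2, -786))) = Add(Rational(-12899697308, 278335), Mul(-2, -262, -784)) = Add(Rational(-12899697308, 278335), -410816) = Rational(-127244168668, 278335)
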